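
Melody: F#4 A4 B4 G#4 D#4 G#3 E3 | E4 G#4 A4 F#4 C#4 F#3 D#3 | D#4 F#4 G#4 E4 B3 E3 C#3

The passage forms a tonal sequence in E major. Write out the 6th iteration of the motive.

A3 C#4 D#4 B3 F#3 B2 G#2

Unit = 7 notes; the statements start on F#4, E4, D#4, moving down a 2nd each time.
Carrying on: C#4 → B3 → A3.
From A3 the diatonic shape gives A3 C#4 D#4 B3 F#3 B2 G#2.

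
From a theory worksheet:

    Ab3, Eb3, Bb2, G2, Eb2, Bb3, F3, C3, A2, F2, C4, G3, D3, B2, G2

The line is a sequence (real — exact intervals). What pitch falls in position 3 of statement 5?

With 5-note cells, note 3 of each statement runs Bb2, C3, D3.
Extending up a 2nd: E3 → F#3.

F#3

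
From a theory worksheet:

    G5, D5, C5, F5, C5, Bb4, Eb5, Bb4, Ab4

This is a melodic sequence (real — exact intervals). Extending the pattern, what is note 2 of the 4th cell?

Grouping in 3s, the 2nd note of each cell is D5, C5, Bb4.
Each moves down a 2nd; the next is Ab4.

Ab4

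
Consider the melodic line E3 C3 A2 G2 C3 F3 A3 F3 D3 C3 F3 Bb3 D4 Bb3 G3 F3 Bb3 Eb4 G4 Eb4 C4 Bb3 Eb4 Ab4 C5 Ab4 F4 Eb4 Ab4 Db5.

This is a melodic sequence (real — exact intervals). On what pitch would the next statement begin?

Taking 6-note groups, the heads are E3, A3, D4, G4, C5: the pattern moves up a 4th.
One more step up a 4th gives F5.

F5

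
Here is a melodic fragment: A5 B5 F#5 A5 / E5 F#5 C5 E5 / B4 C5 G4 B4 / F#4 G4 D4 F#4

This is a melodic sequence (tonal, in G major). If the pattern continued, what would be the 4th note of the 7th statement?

Grouping in 4s, the 4th note of each cell is A5, E5, B4, F#4.
Extending down a 4th: C4 → G3 → D3.

D3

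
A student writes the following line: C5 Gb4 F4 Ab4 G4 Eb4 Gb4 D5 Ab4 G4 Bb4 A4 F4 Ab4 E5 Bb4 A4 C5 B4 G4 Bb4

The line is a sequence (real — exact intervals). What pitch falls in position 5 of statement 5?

With 7-note cells, note 5 of each statement runs G4, A4, B4.
Carrying that up a 2nd forward: C#5 → D#5.

D#5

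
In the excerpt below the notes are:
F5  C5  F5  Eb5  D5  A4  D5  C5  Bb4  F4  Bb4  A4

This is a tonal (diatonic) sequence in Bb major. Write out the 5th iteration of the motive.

Unit = 4 notes; the statements start on F5, D5, Bb4, moving down a 3rd each time.
Continuing the starts: G4 → Eb4.
Statement 5 starts on Eb4 and keeps the same diatonic contour: Eb4 Bb3 Eb4 D4.

Eb4 Bb3 Eb4 D4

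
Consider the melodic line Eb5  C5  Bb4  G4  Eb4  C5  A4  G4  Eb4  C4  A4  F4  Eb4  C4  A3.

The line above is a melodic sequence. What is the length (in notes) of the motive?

5

15 notes total. Splitting into 3 groups of 5:
Eb5 C5 Bb4 G4 Eb4 | C5 A4 G4 Eb4 C4 | A4 F4 Eb4 C4 A3
Every group is a transposition down a 3rd of the one before; no shorter unit works.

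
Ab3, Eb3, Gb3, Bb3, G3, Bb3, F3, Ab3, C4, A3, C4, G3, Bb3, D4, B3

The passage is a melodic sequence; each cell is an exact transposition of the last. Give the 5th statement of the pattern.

Taking 5-note groups, the heads are Ab3, Bb3, C4: the pattern moves up a 2nd.
Carrying on: D4 → E4.
Statement 5 starts on E4 and keeps the same exact contour: E4 B3 D4 F#4 D#4.

E4 B3 D4 F#4 D#4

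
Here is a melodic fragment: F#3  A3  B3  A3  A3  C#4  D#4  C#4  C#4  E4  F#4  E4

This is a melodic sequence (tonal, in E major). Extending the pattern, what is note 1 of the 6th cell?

B4

With 4-note cells, note 1 of each statement runs F#3, A3, C#4.
Carrying that up a 3rd forward: E4 → G#4 → B4.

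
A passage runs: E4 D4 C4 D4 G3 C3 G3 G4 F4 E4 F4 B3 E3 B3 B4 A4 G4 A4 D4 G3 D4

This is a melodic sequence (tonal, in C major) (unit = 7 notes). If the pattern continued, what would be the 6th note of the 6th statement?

F4

Grouping in 7s, the 6th note of each cell is C3, E3, G3.
Carrying that up a 3rd forward: B3 → D4 → F4.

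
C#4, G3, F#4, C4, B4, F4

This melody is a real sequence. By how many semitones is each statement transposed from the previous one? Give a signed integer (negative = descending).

The 2-note cells begin on C#4, F#4, B4 — each up a 4th from the last.
Counting half-steps from C#4 to F#4: 5.

5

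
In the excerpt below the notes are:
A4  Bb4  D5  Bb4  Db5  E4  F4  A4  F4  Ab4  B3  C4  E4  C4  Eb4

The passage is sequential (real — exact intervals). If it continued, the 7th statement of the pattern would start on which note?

The 5-note cells begin on A4, E4, B3 — each down a 4th from the last.
Continuing: F#3 → C#3 → G#2 → D#2. Statement 7 starts on D#2.

D#2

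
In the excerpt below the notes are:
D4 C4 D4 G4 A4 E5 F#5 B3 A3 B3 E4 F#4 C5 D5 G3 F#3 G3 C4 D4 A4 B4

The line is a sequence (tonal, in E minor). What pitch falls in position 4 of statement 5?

F#3

The unit is 7 notes. Position-4 pitches of the 3 shown cells: G4, E4, C4.
Carrying that down a 3rd forward: A3 → F#3.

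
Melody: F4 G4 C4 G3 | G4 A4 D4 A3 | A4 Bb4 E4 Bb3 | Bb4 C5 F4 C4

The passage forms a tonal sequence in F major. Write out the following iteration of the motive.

C5 D5 G4 D4

The 4-note cells begin on F4, G4, A4, Bb4 — each up a 2nd from the last.
Statement 5 starts on C5 and keeps the same diatonic contour: C5 D5 G4 D4.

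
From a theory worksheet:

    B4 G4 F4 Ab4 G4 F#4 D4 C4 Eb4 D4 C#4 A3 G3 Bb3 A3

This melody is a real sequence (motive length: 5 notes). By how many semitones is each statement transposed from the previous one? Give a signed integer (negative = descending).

-5

The 5-note cells begin on B4, F#4, C#4 — each down a 4th from the last.
Counting half-steps from B4 to F#4: -5.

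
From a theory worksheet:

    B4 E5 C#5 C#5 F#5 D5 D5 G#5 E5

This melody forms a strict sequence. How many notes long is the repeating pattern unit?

Try groups of 3 (3 cells in 9 notes):
B4 E5 C#5 | C#5 F#5 D5 | D5 G#5 E5
Each cell is the previous one up a 2nd — so the unit is 3 notes.

3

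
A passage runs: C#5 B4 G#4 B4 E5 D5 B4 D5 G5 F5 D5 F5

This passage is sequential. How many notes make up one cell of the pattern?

4

Try groups of 4 (3 cells in 12 notes):
C#5 B4 G#4 B4 | E5 D5 B4 D5 | G5 F5 D5 F5
That's a consistent up a 3rd shift per cell, and no other grouping gives one.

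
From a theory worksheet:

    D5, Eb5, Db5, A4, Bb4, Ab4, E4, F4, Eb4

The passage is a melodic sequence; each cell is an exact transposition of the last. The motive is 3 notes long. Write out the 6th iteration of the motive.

C#3 D3 C3

The 3-note cells begin on D5, A4, E4 — each down a 4th from the last.
Extending down a 4th: B3 → F#3 → C#3.
So cell 6 is C#3 D3 C3.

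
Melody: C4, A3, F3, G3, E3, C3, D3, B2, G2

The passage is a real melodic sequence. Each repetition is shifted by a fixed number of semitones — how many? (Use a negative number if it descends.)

-5

Taking 3-note groups, the heads are C4, G3, D3: the pattern moves down a 4th.
C4→G3 is 55 − 60 = -5 semitones.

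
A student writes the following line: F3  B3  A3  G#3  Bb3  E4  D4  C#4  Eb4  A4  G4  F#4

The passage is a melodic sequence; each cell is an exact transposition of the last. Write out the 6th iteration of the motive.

Gb5 C6 Bb5 A5

With a 4-note motive the entries are F3, Bb3, Eb4, each up a 4th from the previous.
Extending up a 4th: Ab4 → Db5 → Gb5.
So cell 6 is Gb5 C6 Bb5 A5.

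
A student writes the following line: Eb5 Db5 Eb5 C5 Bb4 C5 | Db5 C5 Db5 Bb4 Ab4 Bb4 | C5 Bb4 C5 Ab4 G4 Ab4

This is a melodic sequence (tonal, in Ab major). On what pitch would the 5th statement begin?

Taking 6-note groups, the heads are Eb5, Db5, C5: the pattern moves down a 2nd.
Continuing: Bb4 → Ab4. Statement 5 starts on Ab4.

Ab4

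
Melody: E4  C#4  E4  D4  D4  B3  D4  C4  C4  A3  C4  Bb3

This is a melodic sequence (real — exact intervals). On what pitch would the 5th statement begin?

Ab3

Taking 4-note groups, the heads are E4, D4, C4: the pattern moves down a 2nd.
Continuing: Bb3 → Ab3. Statement 5 starts on Ab3.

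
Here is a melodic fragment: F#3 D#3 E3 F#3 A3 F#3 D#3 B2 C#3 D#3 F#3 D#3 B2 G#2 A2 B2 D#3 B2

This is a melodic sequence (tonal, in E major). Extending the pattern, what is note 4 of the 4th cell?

The unit is 6 notes. Position-4 pitches of the 3 shown cells: F#3, D#3, B2.
From B2, down a 3rd gives G#2.

G#2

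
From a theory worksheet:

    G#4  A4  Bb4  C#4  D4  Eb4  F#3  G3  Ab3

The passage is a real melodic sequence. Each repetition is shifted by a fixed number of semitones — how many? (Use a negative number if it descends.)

With a 3-note motive the entries are G#4, C#4, F#3, each down a 5th from the previous.
G#4 to C#4 spans -7 semitones.

-7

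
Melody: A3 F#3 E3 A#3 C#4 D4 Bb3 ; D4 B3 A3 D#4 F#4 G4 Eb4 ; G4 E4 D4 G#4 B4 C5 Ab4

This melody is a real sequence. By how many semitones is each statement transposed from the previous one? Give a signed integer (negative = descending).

Unit = 7 notes; the statements start on A3, D4, G4, moving up a 4th each time.
A3 to D4 spans +5 semitones.

5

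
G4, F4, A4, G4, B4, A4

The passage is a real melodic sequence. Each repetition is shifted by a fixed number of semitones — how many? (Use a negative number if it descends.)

With a 2-note motive the entries are G4, A4, B4, each up a 2nd from the previous.
Counting half-steps from G4 to A4: 2.

2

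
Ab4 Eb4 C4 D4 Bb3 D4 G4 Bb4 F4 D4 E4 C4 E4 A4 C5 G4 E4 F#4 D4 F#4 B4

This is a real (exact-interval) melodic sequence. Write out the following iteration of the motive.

D5 A4 F#4 G#4 E4 G#4 C#5

The 7-note cells begin on Ab4, Bb4, C5 — each up a 2nd from the last.
Statement 4 starts on D5 and keeps the same exact contour: D5 A4 F#4 G#4 E4 G#4 C#5.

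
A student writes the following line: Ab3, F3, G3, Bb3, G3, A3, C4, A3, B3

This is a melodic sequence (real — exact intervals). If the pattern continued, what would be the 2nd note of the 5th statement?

C#4

The unit is 3 notes. Position-2 pitches of the 3 shown cells: F3, G3, A3.
Each moves up a 2nd. Continuing: B3 → C#4.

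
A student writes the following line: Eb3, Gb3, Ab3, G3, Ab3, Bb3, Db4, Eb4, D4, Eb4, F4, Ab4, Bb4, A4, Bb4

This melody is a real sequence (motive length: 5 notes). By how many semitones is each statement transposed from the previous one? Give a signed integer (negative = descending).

The 5-note cells begin on Eb3, Bb3, F4 — each up a 5th from the last.
Eb3→Bb3 is 58 − 51 = 7 semitones.

7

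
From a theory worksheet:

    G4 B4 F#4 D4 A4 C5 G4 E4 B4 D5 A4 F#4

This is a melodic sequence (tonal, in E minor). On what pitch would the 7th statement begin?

F#5

With a 4-note motive the entries are G4, A4, B4, each up a 2nd from the previous.
Continuing: C5 → D5 → E5 → F#5. Statement 7 starts on F#5.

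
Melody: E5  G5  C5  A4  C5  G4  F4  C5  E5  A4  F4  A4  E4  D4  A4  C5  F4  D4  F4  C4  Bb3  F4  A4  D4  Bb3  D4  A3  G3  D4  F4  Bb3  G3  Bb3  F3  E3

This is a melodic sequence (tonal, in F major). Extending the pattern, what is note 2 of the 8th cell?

G3

With 7-note cells, note 2 of each statement runs G5, E5, C5, A4, F4.
Each moves down a 3rd. Continuing: D4 → Bb3 → G3.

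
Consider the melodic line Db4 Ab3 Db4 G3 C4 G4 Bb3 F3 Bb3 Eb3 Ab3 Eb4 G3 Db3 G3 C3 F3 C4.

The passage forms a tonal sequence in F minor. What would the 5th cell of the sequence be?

With a 6-note motive the entries are Db4, Bb3, G3, each down a 3rd from the previous.
Carrying on: Eb3 → C3.
From C3 the diatonic shape gives C3 G2 C3 F2 Bb2 F3.

C3 G2 C3 F2 Bb2 F3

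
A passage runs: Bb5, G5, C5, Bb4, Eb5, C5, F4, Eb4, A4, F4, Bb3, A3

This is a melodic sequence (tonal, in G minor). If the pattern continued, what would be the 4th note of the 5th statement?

Grouping in 4s, the 4th note of each cell is Bb4, Eb4, A3.
Carrying that down a 5th forward: D3 → G2.

G2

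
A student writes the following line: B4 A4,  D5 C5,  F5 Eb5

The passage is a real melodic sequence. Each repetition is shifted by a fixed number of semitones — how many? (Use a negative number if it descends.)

3

With a 2-note motive the entries are B4, D5, F5, each up a 3rd from the previous.
Counting half-steps from B4 to D5: 3.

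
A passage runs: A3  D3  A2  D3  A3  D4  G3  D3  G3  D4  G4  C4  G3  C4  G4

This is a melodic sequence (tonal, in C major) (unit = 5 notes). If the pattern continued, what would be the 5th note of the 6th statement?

Grouping in 5s, the 5th note of each cell is A3, D4, G4.
Each moves up a 4th. Continuing: C5 → F5 → B5.

B5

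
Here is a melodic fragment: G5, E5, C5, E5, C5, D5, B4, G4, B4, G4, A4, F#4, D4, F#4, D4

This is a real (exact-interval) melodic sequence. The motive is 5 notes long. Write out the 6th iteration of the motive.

F#3 D#3 B2 D#3 B2

The 5-note cells begin on G5, D5, A4 — each down a 4th from the last.
Continuing the starts: E4 → B3 → F#3.
Statement 6 starts on F#3 and keeps the same exact contour: F#3 D#3 B2 D#3 B2.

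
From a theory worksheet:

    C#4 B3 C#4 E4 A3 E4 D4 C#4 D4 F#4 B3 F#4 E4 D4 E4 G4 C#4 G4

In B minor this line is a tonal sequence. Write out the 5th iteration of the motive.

G4 F#4 G4 B4 E4 B4

Taking 6-note groups, the heads are C#4, D4, E4: the pattern moves up a 2nd.
Carrying on: F#4 → G4.
From G4 the diatonic shape gives G4 F#4 G4 B4 E4 B4.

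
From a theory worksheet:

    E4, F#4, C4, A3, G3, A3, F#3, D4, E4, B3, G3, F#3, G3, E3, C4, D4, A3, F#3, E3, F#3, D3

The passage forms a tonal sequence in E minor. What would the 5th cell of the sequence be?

With a 7-note motive the entries are E4, D4, C4, each down a 2nd from the previous.
Continuing the starts: B3 → A3.
Statement 5 starts on A3 and keeps the same diatonic contour: A3 B3 F#3 D3 C3 D3 B2.

A3 B3 F#3 D3 C3 D3 B2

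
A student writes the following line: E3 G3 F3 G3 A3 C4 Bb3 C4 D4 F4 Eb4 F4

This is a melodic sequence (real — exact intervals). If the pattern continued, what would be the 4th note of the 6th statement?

Ab5

The unit is 4 notes. Position-4 pitches of the 3 shown cells: G3, C4, F4.
Extending up a 4th: Bb4 → Eb5 → Ab5.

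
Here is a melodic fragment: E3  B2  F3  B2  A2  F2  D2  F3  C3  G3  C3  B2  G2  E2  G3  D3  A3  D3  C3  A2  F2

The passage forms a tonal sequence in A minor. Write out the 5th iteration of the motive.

B3 F3 C4 F3 E3 C3 A2

With a 7-note motive the entries are E3, F3, G3, each up a 2nd from the previous.
Carrying on: A3 → B3.
From B3 the diatonic shape gives B3 F3 C4 F3 E3 C3 A2.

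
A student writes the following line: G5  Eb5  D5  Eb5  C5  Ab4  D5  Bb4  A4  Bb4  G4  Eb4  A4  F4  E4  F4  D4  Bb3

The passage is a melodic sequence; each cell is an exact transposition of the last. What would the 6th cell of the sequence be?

F#3 D3 C#3 D3 B2 G2

Taking 6-note groups, the heads are G5, D5, A4: the pattern moves down a 4th.
Carrying on: E4 → B3 → F#3.
Statement 6 starts on F#3 and keeps the same exact contour: F#3 D3 C#3 D3 B2 G2.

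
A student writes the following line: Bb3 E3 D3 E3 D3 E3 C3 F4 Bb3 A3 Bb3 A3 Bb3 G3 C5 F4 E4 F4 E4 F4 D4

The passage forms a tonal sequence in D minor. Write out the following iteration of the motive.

G5 C5 Bb4 C5 Bb4 C5 A4

Unit = 7 notes; the statements start on Bb3, F4, C5, moving up a 5th each time.
So cell 4 is G5 C5 Bb4 C5 Bb4 C5 A4.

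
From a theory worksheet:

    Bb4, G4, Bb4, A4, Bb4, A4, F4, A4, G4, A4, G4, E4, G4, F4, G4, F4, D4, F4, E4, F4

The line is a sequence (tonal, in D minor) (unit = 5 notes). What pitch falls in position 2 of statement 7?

With 5-note cells, note 2 of each statement runs G4, F4, E4, D4.
Extending down a 2nd: C4 → Bb3 → A3.

A3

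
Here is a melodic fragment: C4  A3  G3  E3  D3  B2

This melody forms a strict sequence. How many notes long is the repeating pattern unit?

6 notes total. Splitting into 3 groups of 2:
C4 A3 | G3 E3 | D3 B2
That's a consistent down a 4th shift per cell, and no other grouping gives one.

2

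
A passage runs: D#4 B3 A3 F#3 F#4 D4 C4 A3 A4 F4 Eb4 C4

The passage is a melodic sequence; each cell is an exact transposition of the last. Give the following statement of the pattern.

Taking 4-note groups, the heads are D#4, F#4, A4: the pattern moves up a 3rd.
So cell 4 is C5 Ab4 Gb4 Eb4.

C5 Ab4 Gb4 Eb4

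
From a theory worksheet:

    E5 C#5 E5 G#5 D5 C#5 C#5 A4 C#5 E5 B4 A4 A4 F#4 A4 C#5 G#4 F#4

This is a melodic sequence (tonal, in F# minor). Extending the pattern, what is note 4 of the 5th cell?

With 6-note cells, note 4 of each statement runs G#5, E5, C#5.
Each moves down a 3rd. Continuing: A4 → F#4.

F#4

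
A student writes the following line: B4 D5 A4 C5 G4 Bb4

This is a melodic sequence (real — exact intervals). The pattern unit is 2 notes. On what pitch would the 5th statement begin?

Unit = 2 notes; the statements start on B4, A4, G4, moving down a 2nd each time.
Continuing: F4 → Eb4. Statement 5 starts on Eb4.

Eb4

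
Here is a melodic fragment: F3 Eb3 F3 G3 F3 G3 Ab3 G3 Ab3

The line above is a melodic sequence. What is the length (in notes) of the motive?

9 notes total. Splitting into 3 groups of 3:
F3 Eb3 F3 | G3 F3 G3 | Ab3 G3 Ab3
Each cell is the previous one up a 2nd — so the unit is 3 notes.

3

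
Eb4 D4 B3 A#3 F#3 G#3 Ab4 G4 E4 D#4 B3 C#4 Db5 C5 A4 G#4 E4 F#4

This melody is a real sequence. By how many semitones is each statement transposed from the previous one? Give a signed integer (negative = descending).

5

With a 6-note motive the entries are Eb4, Ab4, Db5, each up a 4th from the previous.
Counting half-steps from Eb4 to Ab4: 5.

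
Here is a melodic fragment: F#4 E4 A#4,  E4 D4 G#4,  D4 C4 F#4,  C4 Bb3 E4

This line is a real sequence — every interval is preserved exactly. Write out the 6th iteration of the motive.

Ab3 Gb3 C4

Unit = 3 notes; the statements start on F#4, E4, D4, C4, moving down a 2nd each time.
Carrying on: Bb3 → Ab3.
So cell 6 is Ab3 Gb3 C4.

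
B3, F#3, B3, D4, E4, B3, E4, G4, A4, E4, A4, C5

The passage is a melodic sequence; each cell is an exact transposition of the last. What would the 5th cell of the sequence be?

Taking 4-note groups, the heads are B3, E4, A4: the pattern moves up a 4th.
Continuing the starts: D5 → G5.
Statement 5 starts on G5 and keeps the same exact contour: G5 D5 G5 Bb5.

G5 D5 G5 Bb5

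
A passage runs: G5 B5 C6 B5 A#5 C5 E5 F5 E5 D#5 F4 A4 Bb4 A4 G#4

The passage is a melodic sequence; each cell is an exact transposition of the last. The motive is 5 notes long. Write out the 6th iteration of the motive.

Ab2 C3 Db3 C3 B2

With a 5-note motive the entries are G5, C5, F4, each down a 5th from the previous.
Carrying on: Bb3 → Eb3 → Ab2.
So cell 6 is Ab2 C3 Db3 C3 B2.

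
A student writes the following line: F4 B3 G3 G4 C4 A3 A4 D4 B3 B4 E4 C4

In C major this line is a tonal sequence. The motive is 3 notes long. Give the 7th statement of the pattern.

The 3-note cells begin on F4, G4, A4, B4 — each up a 2nd from the last.
Carrying on: C5 → D5 → E5.
From E5 the diatonic shape gives E5 A4 F4.

E5 A4 F4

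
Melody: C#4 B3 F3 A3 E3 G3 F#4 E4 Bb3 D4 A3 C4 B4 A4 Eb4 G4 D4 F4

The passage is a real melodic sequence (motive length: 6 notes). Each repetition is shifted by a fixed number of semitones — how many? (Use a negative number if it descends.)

The 6-note cells begin on C#4, F#4, B4 — each up a 4th from the last.
C#4→F#4 is 66 − 61 = 5 semitones.

5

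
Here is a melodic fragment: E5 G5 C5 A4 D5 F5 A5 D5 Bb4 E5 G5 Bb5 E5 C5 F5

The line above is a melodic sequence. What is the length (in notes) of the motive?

5

Try groups of 5 (3 cells in 15 notes):
E5 G5 C5 A4 D5 | F5 A5 D5 Bb4 E5 | G5 Bb5 E5 C5 F5
Each cell is the previous one up a 2nd — so the unit is 5 notes.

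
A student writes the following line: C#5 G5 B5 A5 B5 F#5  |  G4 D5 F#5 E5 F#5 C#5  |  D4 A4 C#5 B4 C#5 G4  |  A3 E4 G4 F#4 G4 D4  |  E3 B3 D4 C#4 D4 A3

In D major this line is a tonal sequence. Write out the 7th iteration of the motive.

With a 6-note motive the entries are C#5, G4, D4, A3, E3, each down a 4th from the previous.
Continuing the starts: B2 → F#2.
Statement 7 starts on F#2 and keeps the same diatonic contour: F#2 C#3 E3 D3 E3 B2.

F#2 C#3 E3 D3 E3 B2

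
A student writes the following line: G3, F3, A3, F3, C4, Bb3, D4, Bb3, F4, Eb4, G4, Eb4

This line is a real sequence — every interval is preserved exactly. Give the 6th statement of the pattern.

Ab5 Gb5 Bb5 Gb5

With a 4-note motive the entries are G3, C4, F4, each up a 4th from the previous.
Continuing the starts: Bb4 → Eb5 → Ab5.
Statement 6 starts on Ab5 and keeps the same exact contour: Ab5 Gb5 Bb5 Gb5.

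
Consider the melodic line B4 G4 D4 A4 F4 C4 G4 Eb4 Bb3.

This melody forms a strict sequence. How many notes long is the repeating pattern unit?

9 notes total. Splitting into 3 groups of 3:
B4 G4 D4 | A4 F4 C4 | G4 Eb4 Bb3
Each cell is the previous one down a 2nd — so the unit is 3 notes.

3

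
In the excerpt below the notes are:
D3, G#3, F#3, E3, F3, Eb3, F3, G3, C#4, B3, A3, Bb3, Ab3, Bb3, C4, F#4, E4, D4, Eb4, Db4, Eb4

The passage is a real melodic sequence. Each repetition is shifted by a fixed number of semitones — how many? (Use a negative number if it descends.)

5

The 7-note cells begin on D3, G3, C4 — each up a 4th from the last.
D3 to G3 spans +5 semitones.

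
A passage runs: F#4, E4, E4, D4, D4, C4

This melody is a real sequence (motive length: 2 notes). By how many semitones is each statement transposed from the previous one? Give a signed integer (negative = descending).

Unit = 2 notes; the statements start on F#4, E4, D4, moving down a 2nd each time.
F#4→E4 is 64 − 66 = -2 semitones.

-2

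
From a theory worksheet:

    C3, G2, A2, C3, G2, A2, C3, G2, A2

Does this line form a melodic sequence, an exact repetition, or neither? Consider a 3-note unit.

Each 3-note cell is identical (C3 G2 A2), restated at the same pitch.

repetition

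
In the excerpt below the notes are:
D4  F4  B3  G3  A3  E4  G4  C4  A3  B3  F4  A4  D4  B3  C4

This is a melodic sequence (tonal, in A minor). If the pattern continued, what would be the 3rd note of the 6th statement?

The unit is 5 notes. Position-3 pitches of the 3 shown cells: B3, C4, D4.
Each moves up a 2nd. Continuing: E4 → F4 → G4.

G4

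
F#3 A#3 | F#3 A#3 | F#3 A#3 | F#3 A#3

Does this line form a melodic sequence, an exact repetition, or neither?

Each 2-note cell is identical (F#3 A#3), restated at the same pitch.

repetition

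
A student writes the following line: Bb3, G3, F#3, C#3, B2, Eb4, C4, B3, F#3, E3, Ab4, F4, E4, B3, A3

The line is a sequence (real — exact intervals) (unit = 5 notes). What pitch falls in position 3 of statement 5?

The unit is 5 notes. Position-3 pitches of the 3 shown cells: F#3, B3, E4.
Extending up a 4th: A4 → D5.

D5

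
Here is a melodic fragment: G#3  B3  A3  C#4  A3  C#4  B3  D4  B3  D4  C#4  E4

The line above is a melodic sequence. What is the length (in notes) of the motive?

Try groups of 4 (3 cells in 12 notes):
G#3 B3 A3 C#4 | A3 C#4 B3 D4 | B3 D4 C#4 E4
Every group is a transposition up a 2nd of the one before; no shorter unit works.

4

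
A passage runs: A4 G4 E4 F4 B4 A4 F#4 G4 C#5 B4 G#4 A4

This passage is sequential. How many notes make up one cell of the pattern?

Try groups of 4 (3 cells in 12 notes):
A4 G4 E4 F4 | B4 A4 F#4 G4 | C#5 B4 G#4 A4
Every group is a transposition up a 2nd of the one before; no shorter unit works.

4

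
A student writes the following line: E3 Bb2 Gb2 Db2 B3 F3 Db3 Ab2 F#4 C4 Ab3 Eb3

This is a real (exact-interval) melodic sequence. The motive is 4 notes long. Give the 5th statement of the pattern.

G#5 D5 Bb4 F4

Unit = 4 notes; the statements start on E3, B3, F#4, moving up a 5th each time.
Carrying on: C#5 → G#5.
So cell 5 is G#5 D5 Bb4 F4.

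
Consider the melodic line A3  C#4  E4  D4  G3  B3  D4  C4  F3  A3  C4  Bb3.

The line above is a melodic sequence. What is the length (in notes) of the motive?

4

Try groups of 4 (3 cells in 12 notes):
A3 C#4 E4 D4 | G3 B3 D4 C4 | F3 A3 C4 Bb3
Each cell is the previous one down a 2nd — so the unit is 4 notes.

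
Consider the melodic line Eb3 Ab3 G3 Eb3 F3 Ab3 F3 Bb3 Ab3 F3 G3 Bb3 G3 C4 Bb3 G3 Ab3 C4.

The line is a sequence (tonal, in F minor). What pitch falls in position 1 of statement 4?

Ab3

The unit is 6 notes. Position-1 pitches of the 3 shown cells: Eb3, F3, G3.
Each moves up a 2nd; the next is Ab3.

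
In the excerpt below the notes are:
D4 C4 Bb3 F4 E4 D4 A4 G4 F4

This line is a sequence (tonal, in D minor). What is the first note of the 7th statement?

Bb5

Taking 3-note groups, the heads are D4, F4, A4: the pattern moves up a 3rd.
Extending the heads up a 3rd: C5 → E5 → G5 → Bb5.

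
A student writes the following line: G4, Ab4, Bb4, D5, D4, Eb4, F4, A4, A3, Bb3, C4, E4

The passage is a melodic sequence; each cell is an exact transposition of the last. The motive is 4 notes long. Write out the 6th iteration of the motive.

The 4-note cells begin on G4, D4, A3 — each down a 4th from the last.
Extending down a 4th: E3 → B2 → F#2.
Statement 6 starts on F#2 and keeps the same exact contour: F#2 G2 A2 C#3.

F#2 G2 A2 C#3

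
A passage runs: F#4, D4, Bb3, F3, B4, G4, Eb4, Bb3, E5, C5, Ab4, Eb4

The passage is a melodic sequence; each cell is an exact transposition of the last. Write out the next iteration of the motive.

Taking 4-note groups, the heads are F#4, B4, E5: the pattern moves up a 4th.
So cell 4 is A5 F5 Db5 Ab4.

A5 F5 Db5 Ab4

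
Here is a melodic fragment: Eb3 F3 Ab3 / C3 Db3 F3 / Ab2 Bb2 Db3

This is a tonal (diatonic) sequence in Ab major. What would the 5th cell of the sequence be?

Db2 Eb2 G2

Taking 3-note groups, the heads are Eb3, C3, Ab2: the pattern moves down a 3rd.
Carrying on: F2 → Db2.
So cell 5 is Db2 Eb2 G2.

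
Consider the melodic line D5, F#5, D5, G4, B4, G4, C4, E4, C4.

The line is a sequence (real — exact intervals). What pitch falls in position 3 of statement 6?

Eb2

With 3-note cells, note 3 of each statement runs D5, G4, C4.
Carrying that down a 5th forward: F3 → Bb2 → Eb2.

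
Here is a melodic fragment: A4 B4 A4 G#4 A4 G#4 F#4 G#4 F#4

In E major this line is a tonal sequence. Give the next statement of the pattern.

Unit = 3 notes; the statements start on A4, G#4, F#4, moving down a 2nd each time.
Statement 4 starts on E4 and keeps the same diatonic contour: E4 F#4 E4.

E4 F#4 E4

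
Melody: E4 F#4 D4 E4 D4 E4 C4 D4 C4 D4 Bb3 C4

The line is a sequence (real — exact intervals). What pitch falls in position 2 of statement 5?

Bb3

Grouping in 4s, the 2nd note of each cell is F#4, E4, D4.
Each moves down a 2nd. Continuing: C4 → Bb3.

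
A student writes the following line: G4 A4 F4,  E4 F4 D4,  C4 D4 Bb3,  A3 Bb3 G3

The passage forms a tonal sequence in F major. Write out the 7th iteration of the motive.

Taking 3-note groups, the heads are G4, E4, C4, A3: the pattern moves down a 3rd.
Continuing the starts: F3 → D3 → Bb2.
So cell 7 is Bb2 C3 A2.

Bb2 C3 A2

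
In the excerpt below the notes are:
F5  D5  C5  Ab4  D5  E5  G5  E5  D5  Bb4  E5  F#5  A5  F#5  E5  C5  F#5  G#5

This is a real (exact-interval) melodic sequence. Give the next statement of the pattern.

The 6-note cells begin on F5, G5, A5 — each up a 2nd from the last.
Statement 4 starts on B5 and keeps the same exact contour: B5 G#5 F#5 D5 G#5 A#5.

B5 G#5 F#5 D5 G#5 A#5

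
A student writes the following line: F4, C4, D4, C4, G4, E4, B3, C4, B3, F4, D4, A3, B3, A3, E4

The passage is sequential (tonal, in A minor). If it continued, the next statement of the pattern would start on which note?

The 5-note cells begin on F4, E4, D4 — each down a 2nd from the last.
One more step down a 2nd gives C4.

C4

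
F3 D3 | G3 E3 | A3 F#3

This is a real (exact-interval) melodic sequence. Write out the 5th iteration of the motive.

Unit = 2 notes; the statements start on F3, G3, A3, moving up a 2nd each time.
Carrying on: B3 → C#4.
Statement 5 starts on C#4 and keeps the same exact contour: C#4 A#3.

C#4 A#3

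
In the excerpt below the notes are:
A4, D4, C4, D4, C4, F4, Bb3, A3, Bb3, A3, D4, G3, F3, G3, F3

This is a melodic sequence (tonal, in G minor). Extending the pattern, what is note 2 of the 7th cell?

Grouping in 5s, the 2nd note of each cell is D4, Bb3, G3.
Extending down a 3rd: Eb3 → C3 → A2 → F2.

F2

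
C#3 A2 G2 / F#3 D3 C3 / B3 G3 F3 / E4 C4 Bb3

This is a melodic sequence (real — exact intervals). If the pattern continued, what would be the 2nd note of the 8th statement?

With 3-note cells, note 2 of each statement runs A2, D3, G3, C4.
Extending up a 4th: F4 → Bb4 → Eb5 → Ab5.

Ab5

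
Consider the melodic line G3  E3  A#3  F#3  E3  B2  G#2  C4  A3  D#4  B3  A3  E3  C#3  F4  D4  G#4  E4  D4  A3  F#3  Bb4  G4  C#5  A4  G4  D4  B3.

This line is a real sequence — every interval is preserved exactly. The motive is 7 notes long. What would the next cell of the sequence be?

Eb5 C5 F#5 D5 C5 G4 E4

The 7-note cells begin on G3, C4, F4, Bb4 — each up a 4th from the last.
From Eb5 the exact shape gives Eb5 C5 F#5 D5 C5 G4 E4.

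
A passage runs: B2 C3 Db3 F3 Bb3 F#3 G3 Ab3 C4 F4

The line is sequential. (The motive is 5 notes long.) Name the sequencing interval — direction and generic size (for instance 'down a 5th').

up a 5th

With a 5-note motive the entries are B2, F#3, each up a 5th from the previous.
From B2 to F#3: up a 5th.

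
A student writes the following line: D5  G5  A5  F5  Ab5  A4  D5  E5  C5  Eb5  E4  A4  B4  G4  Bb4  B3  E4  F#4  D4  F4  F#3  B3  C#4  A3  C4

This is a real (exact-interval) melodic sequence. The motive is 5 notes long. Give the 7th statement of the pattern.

The 5-note cells begin on D5, A4, E4, B3, F#3 — each down a 4th from the last.
Carrying on: C#3 → G#2.
Statement 7 starts on G#2 and keeps the same exact contour: G#2 C#3 D#3 B2 D3.

G#2 C#3 D#3 B2 D3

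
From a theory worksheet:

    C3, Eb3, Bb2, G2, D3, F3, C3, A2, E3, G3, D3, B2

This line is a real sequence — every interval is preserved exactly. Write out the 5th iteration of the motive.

G#3 B3 F#3 D#3

The 4-note cells begin on C3, D3, E3 — each up a 2nd from the last.
Carrying on: F#3 → G#3.
So cell 5 is G#3 B3 F#3 D#3.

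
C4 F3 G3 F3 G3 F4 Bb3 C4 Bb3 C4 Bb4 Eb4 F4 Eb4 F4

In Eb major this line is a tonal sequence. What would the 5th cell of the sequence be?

Ab5 D5 Eb5 D5 Eb5

With a 5-note motive the entries are C4, F4, Bb4, each up a 4th from the previous.
Extending up a 4th: Eb5 → Ab5.
Statement 5 starts on Ab5 and keeps the same diatonic contour: Ab5 D5 Eb5 D5 Eb5.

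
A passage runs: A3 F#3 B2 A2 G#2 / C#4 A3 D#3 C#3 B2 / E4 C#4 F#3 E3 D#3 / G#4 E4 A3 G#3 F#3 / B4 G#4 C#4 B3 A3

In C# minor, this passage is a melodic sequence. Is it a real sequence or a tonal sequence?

Every note is diatonic to C# minor.
Cell 1 has -3 semitones from note 1 to 2, but cell 2 has -4 — the interval quality changes while the contour stays the same, which is the hallmark of a tonal sequence.

tonal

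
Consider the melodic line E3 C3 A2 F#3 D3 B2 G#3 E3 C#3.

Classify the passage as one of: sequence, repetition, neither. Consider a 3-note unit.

sequence

Each 3-note cell is the previous one transposed up a 2nd.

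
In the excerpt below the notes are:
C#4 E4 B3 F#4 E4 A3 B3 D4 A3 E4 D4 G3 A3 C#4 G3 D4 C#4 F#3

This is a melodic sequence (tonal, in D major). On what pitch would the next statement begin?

The 6-note cells begin on C#4, B3, A3 — each down a 2nd from the last.
One more step down a 2nd gives G3.

G3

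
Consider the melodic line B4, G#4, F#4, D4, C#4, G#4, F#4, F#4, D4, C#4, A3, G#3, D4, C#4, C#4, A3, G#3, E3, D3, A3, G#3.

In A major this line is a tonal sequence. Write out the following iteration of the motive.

Unit = 7 notes; the statements start on B4, F#4, C#4, moving down a 4th each time.
Statement 4 starts on G#3 and keeps the same diatonic contour: G#3 E3 D3 B2 A2 E3 D3.

G#3 E3 D3 B2 A2 E3 D3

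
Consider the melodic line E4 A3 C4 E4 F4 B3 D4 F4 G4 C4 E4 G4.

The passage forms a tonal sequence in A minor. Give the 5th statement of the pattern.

B4 E4 G4 B4

The 4-note cells begin on E4, F4, G4 — each up a 2nd from the last.
Carrying on: A4 → B4.
From B4 the diatonic shape gives B4 E4 G4 B4.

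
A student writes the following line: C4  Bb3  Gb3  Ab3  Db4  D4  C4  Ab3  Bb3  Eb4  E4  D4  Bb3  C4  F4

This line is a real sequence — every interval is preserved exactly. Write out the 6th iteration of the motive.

With a 5-note motive the entries are C4, D4, E4, each up a 2nd from the previous.
Carrying on: F#4 → G#4 → A#4.
Statement 6 starts on A#4 and keeps the same exact contour: A#4 G#4 E4 F#4 B4.

A#4 G#4 E4 F#4 B4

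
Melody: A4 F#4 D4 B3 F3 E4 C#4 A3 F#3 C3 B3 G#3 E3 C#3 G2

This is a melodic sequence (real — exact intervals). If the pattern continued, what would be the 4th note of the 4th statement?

Grouping in 5s, the 4th note of each cell is B3, F#3, C#3.
From C#3, down a 4th gives G#2.

G#2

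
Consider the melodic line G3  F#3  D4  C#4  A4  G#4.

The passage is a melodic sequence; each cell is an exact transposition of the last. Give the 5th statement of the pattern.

B5 A#5

The 2-note cells begin on G3, D4, A4 — each up a 5th from the last.
Carrying on: E5 → B5.
From B5 the exact shape gives B5 A#5.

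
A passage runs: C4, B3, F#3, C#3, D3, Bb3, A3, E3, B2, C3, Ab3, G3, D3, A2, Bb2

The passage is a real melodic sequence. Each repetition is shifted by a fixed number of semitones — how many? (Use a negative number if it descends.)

With a 5-note motive the entries are C4, Bb3, Ab3, each down a 2nd from the previous.
Counting half-steps from C4 to Bb3: -2.

-2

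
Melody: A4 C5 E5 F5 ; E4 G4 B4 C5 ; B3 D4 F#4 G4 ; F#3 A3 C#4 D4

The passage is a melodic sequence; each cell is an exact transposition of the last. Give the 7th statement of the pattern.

D#2 F#2 A#2 B2

With a 4-note motive the entries are A4, E4, B3, F#3, each down a 4th from the previous.
Continuing the starts: C#3 → G#2 → D#2.
Statement 7 starts on D#2 and keeps the same exact contour: D#2 F#2 A#2 B2.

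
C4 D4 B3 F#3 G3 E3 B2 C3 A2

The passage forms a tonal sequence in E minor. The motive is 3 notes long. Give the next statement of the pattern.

The 3-note cells begin on C4, F#3, B2 — each down a 5th from the last.
From E2 the diatonic shape gives E2 F#2 D2.

E2 F#2 D2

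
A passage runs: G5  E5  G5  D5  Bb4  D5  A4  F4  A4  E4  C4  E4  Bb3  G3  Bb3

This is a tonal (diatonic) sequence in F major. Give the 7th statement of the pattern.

With a 3-note motive the entries are G5, D5, A4, E4, Bb3, each down a 4th from the previous.
Extending down a 4th: F3 → C3.
Statement 7 starts on C3 and keeps the same diatonic contour: C3 A2 C3.

C3 A2 C3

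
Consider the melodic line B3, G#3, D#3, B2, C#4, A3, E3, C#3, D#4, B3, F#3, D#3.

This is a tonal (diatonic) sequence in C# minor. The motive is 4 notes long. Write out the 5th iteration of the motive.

F#4 D#4 A3 F#3

Unit = 4 notes; the statements start on B3, C#4, D#4, moving up a 2nd each time.
Extending up a 2nd: E4 → F#4.
Statement 5 starts on F#4 and keeps the same diatonic contour: F#4 D#4 A3 F#3.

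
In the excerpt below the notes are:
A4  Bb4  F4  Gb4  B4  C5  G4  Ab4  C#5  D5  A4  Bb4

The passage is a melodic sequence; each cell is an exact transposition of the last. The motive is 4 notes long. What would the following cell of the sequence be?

Taking 4-note groups, the heads are A4, B4, C#5: the pattern moves up a 2nd.
So cell 4 is D#5 E5 B4 C5.

D#5 E5 B4 C5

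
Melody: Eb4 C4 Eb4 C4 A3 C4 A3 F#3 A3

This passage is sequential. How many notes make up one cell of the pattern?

Try groups of 3 (3 cells in 9 notes):
Eb4 C4 Eb4 | C4 A3 C4 | A3 F#3 A3
That's a consistent down a 3rd shift per cell, and no other grouping gives one.

3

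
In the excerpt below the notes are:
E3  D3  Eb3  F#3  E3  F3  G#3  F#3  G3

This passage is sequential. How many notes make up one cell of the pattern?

3

Try groups of 3 (3 cells in 9 notes):
E3 D3 Eb3 | F#3 E3 F3 | G#3 F#3 G3
Each cell is the previous one up a 2nd — so the unit is 3 notes.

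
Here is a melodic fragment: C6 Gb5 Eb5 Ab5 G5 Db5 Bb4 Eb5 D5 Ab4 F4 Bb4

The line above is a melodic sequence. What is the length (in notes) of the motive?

Try groups of 4 (3 cells in 12 notes):
C6 Gb5 Eb5 Ab5 | G5 Db5 Bb4 Eb5 | D5 Ab4 F4 Bb4
Each cell is the previous one down a 4th — so the unit is 4 notes.

4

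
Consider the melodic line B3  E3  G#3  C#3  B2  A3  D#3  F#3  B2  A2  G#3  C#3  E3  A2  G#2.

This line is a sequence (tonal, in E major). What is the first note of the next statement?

With a 5-note motive the entries are B3, A3, G#3, each down a 2nd from the previous.
The next head, down a 2nd from G#3, is F#3.

F#3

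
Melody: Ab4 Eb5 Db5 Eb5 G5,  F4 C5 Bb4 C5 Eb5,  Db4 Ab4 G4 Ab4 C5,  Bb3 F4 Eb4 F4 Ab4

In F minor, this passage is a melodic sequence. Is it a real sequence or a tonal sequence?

Every note is diatonic to F minor.
Cell 1 has +4 semitones from note 4 to 5, but cell 2 has +3 — the interval quality changes while the contour stays the same, which is the hallmark of a tonal sequence.

tonal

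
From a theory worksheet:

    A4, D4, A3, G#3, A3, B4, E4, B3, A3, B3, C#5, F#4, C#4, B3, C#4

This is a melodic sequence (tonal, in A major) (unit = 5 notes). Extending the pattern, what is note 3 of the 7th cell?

Grouping in 5s, the 3rd note of each cell is A3, B3, C#4.
Each moves up a 2nd. Continuing: D4 → E4 → F#4 → G#4.

G#4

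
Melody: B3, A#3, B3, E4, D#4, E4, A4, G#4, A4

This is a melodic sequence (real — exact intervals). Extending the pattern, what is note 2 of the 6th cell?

B5

The unit is 3 notes. Position-2 pitches of the 3 shown cells: A#3, D#4, G#4.
Each moves up a 4th. Continuing: C#5 → F#5 → B5.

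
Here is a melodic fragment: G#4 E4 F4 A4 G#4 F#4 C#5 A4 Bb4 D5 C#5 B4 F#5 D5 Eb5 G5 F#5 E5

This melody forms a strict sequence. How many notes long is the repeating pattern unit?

There are 18 notes; a 6-note unit gives 3 cells:
G#4 E4 F4 A4 G#4 F#4 | C#5 A4 Bb4 D5 C#5 B4 | F#5 D5 Eb5 G5 F#5 E5
Each cell is the previous one up a 4th — so the unit is 6 notes.

6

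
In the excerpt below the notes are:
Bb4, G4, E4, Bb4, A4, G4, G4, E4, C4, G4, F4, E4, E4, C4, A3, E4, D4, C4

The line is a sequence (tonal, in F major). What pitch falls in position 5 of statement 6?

E3

With 6-note cells, note 5 of each statement runs A4, F4, D4.
Extending down a 3rd: Bb3 → G3 → E3.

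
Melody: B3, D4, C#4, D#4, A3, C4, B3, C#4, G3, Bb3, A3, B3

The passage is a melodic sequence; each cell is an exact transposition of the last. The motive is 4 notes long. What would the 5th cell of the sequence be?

Eb3 Gb3 F3 G3

The 4-note cells begin on B3, A3, G3 — each down a 2nd from the last.
Carrying on: F3 → Eb3.
So cell 5 is Eb3 Gb3 F3 G3.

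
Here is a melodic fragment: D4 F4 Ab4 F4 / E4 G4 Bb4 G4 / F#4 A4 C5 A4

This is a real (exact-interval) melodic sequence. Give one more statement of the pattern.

The 4-note cells begin on D4, E4, F#4 — each up a 2nd from the last.
From G#4 the exact shape gives G#4 B4 D5 B4.

G#4 B4 D5 B4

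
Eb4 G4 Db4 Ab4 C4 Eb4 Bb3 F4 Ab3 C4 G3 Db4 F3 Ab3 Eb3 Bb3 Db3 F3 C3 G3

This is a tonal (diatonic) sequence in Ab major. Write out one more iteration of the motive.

The 4-note cells begin on Eb4, C4, Ab3, F3, Db3 — each down a 3rd from the last.
So cell 6 is Bb2 Db3 Ab2 Eb3.

Bb2 Db3 Ab2 Eb3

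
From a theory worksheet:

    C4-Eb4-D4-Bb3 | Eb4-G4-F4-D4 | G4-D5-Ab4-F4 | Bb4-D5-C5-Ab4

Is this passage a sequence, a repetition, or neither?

neither

Note 2 of cell 3 is D5; if this were a sequence it would be Bb4. No unit length gives a consistent transposition pattern.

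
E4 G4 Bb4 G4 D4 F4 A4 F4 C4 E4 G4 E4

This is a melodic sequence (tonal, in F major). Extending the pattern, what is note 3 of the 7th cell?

With 4-note cells, note 3 of each statement runs Bb4, A4, G4.
Carrying that down a 2nd forward: F4 → E4 → D4 → C4.

C4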